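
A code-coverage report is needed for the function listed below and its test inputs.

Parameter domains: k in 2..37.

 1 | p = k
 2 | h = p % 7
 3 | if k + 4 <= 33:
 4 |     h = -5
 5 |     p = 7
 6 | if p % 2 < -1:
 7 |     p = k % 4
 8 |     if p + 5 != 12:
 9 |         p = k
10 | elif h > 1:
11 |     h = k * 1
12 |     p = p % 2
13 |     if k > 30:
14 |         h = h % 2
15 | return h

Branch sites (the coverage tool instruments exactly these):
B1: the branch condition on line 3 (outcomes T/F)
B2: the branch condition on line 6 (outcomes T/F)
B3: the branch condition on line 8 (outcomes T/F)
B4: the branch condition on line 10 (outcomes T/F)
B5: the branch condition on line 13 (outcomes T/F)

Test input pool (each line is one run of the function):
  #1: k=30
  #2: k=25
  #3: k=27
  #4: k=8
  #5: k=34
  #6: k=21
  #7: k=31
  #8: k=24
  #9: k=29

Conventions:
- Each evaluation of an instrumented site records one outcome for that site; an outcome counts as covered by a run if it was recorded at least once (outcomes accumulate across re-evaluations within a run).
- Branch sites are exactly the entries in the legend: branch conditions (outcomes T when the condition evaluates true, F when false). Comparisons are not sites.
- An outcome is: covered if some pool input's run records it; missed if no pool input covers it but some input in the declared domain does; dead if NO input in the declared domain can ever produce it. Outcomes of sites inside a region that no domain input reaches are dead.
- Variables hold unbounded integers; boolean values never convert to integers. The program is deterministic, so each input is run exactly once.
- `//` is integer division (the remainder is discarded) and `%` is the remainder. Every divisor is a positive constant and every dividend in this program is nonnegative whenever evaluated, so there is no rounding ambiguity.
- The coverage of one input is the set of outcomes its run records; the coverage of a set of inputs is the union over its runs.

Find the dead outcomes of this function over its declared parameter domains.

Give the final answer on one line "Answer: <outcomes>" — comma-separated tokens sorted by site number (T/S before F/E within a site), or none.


running all 36 domain inputs and tallying outcomes:
  B2=T: never recorded by any domain input -> dead
  B3=T: never recorded by any domain input -> dead
  B3=F: never recorded by any domain input -> dead
  reachable outcomes have witnesses, e.g. B1=T (e.g. k=2), B1=F (e.g. k=30), B2=F (e.g. k=2), B4=T (e.g. k=30)
Answer: B2=T, B3=T, B3=F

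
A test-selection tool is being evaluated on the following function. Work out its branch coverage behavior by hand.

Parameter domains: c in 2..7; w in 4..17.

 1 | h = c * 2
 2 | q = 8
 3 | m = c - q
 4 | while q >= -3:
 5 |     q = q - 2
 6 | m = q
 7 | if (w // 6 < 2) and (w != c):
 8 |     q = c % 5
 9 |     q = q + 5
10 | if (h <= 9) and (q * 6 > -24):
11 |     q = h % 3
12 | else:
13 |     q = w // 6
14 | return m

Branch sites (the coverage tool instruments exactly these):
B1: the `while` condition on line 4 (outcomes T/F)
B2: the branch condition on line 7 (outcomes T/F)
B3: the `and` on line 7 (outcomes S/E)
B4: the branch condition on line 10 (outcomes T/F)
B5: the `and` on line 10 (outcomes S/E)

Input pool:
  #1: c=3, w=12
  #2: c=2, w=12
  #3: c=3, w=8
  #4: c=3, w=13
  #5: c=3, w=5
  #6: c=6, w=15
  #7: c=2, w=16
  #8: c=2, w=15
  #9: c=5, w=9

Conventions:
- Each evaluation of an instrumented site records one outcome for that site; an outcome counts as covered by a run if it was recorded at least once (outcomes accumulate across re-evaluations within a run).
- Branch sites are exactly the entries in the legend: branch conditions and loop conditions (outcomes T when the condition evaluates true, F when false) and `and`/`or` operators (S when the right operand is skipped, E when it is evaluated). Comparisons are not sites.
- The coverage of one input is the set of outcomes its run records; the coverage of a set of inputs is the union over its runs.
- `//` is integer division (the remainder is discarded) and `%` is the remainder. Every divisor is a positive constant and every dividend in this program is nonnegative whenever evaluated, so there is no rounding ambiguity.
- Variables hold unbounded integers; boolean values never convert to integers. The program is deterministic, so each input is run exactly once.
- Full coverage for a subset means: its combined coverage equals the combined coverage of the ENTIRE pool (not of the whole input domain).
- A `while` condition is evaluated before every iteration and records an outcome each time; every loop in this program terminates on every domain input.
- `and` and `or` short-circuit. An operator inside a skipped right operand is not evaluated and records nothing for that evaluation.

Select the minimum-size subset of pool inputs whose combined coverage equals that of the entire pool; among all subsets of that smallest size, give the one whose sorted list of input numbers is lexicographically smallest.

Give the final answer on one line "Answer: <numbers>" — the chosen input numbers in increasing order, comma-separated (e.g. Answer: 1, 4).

run #1 (c=3, w=12) runs B1->T, B1->T, B1->T, B1->T, B1->T, B1->T, B1->F, B3->S, B2->F, B5->E, B4->F; records B1=T, B1=F, B2=F, B3=S, B4=F, B5=E
run #2 (c=2, w=12) runs B1->T, B1->T, B1->T, B1->T, B1->T, B1->T, B1->F, B3->S, B2->F, B5->E, B4->F; records B1=T, B1=F, B2=F, B3=S, B4=F, B5=E
run #3 (c=3, w=8) runs B1->T, B1->T, B1->T, B1->T, B1->T, B1->T, B1->F, B3->E, B2->T, B5->E, B4->T; records B1=T, B1=F, B2=T, B3=E, B4=T, B5=E
run #4 (c=3, w=13) runs B1->T, B1->T, B1->T, B1->T, B1->T, B1->T, B1->F, B3->S, B2->F, B5->E, B4->F; records B1=T, B1=F, B2=F, B3=S, B4=F, B5=E
run #5 (c=3, w=5) runs B1->T, B1->T, B1->T, B1->T, B1->T, B1->T, B1->F, B3->E, B2->T, B5->E, B4->T; records B1=T, B1=F, B2=T, B3=E, B4=T, B5=E
run #6 (c=6, w=15) runs B1->T, B1->T, B1->T, B1->T, B1->T, B1->T, B1->F, B3->S, B2->F, B5->S, B4->F; records B1=T, B1=F, B2=F, B3=S, B4=F, B5=S
run #7 (c=2, w=16) runs B1->T, B1->T, B1->T, B1->T, B1->T, B1->T, B1->F, B3->S, B2->F, B5->E, B4->F; records B1=T, B1=F, B2=F, B3=S, B4=F, B5=E
run #8 (c=2, w=15) runs B1->T, B1->T, B1->T, B1->T, B1->T, B1->T, B1->F, B3->S, B2->F, B5->E, B4->F; records B1=T, B1=F, B2=F, B3=S, B4=F, B5=E
run #9 (c=5, w=9) runs B1->T, B1->T, B1->T, B1->T, B1->T, B1->T, B1->F, B3->E, B2->T, B5->S, B4->F; records B1=T, B1=F, B2=T, B3=E, B4=F, B5=S
the full pool covers 10 outcomes: B1=T, B1=F, B2=T, B2=F, B3=S, B3=E, B4=T, B4=F, B5=S, B5=E
size 1 is not enough: best union over all size-1 subsets is 6/10
size 2: inputs {3, 6} cover all 10 outcomes, and no lexicographically smaller subset of this size does

Answer: 3, 6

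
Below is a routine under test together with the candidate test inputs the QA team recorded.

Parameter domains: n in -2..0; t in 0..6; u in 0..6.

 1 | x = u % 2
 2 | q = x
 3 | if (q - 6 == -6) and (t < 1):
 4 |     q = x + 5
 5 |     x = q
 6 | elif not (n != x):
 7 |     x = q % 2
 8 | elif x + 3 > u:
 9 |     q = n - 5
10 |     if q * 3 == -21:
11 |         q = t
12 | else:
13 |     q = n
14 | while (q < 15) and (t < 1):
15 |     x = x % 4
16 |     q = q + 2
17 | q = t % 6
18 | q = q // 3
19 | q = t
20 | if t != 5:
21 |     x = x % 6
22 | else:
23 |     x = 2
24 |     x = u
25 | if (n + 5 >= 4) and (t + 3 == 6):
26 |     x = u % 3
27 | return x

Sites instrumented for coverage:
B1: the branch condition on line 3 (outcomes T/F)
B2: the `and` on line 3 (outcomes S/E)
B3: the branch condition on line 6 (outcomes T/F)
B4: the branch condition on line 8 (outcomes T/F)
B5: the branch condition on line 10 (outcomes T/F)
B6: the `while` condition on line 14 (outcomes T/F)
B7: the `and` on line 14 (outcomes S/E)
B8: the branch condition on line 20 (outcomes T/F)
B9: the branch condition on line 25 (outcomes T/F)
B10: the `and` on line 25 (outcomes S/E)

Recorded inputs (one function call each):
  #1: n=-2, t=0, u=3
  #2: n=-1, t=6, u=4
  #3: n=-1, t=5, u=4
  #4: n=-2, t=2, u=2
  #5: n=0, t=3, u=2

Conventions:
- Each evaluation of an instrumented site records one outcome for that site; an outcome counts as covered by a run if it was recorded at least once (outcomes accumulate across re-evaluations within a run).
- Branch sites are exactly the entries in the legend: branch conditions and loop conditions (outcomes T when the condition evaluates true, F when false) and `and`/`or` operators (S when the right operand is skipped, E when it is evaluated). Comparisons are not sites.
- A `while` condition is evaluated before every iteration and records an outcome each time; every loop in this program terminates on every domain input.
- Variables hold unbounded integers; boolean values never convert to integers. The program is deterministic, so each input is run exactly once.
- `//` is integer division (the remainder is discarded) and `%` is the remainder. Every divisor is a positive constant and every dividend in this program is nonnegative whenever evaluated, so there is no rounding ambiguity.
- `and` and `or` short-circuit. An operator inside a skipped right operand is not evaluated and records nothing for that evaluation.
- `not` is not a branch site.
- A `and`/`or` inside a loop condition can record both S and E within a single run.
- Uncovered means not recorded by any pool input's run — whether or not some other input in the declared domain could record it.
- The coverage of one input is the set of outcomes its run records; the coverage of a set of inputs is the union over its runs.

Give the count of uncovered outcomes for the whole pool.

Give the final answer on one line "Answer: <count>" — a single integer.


run #1 (n=-2, t=0, u=3) runs B2->S, B1->F, B3->F, B4->T, B5->T, B7->E, B6->T, B7->E, B6->T, B7->E, B6->T, B7->E, B6->T, B7->E, ...; records B1=F, B2=S, B3=F, B4=T, B5=T, B6=T, B6=F, B7=S, B7=E, B8=T, B9=F, B10=S
run #2 (n=-1, t=6, u=4) runs B2->E, B1->F, B3->F, B4->F, B7->E, B6->F, B8->T, B10->E, B9->F; records B1=F, B2=E, B3=F, B4=F, B6=F, B7=E, B8=T, B9=F, B10=E
run #3 (n=-1, t=5, u=4) runs B2->E, B1->F, B3->F, B4->F, B7->E, B6->F, B8->F, B10->E, B9->F; records B1=F, B2=E, B3=F, B4=F, B6=F, B7=E, B8=F, B9=F, B10=E
run #4 (n=-2, t=2, u=2) runs B2->E, B1->F, B3->F, B4->T, B5->T, B7->E, B6->F, B8->T, B10->S, B9->F; records B1=F, B2=E, B3=F, B4=T, B5=T, B6=F, B7=E, B8=T, B9=F, B10=S
run #5 (n=0, t=3, u=2) runs B2->E, B1->F, B3->T, B7->E, B6->F, B8->T, B10->E, B9->T; records B1=F, B2=E, B3=T, B6=F, B7=E, B8=T, B9=T, B10=E
union over the pool: B1=F, B2=S, B2=E, B3=T, B3=F, B4=T, B4=F, B5=T, B6=T, B6=F, B7=S, B7=E, B8=T, B8=F, B9=T, B9=F, B10=S, B10=E
uncovered (2 of 20): B1=T, B5=F
Answer: 2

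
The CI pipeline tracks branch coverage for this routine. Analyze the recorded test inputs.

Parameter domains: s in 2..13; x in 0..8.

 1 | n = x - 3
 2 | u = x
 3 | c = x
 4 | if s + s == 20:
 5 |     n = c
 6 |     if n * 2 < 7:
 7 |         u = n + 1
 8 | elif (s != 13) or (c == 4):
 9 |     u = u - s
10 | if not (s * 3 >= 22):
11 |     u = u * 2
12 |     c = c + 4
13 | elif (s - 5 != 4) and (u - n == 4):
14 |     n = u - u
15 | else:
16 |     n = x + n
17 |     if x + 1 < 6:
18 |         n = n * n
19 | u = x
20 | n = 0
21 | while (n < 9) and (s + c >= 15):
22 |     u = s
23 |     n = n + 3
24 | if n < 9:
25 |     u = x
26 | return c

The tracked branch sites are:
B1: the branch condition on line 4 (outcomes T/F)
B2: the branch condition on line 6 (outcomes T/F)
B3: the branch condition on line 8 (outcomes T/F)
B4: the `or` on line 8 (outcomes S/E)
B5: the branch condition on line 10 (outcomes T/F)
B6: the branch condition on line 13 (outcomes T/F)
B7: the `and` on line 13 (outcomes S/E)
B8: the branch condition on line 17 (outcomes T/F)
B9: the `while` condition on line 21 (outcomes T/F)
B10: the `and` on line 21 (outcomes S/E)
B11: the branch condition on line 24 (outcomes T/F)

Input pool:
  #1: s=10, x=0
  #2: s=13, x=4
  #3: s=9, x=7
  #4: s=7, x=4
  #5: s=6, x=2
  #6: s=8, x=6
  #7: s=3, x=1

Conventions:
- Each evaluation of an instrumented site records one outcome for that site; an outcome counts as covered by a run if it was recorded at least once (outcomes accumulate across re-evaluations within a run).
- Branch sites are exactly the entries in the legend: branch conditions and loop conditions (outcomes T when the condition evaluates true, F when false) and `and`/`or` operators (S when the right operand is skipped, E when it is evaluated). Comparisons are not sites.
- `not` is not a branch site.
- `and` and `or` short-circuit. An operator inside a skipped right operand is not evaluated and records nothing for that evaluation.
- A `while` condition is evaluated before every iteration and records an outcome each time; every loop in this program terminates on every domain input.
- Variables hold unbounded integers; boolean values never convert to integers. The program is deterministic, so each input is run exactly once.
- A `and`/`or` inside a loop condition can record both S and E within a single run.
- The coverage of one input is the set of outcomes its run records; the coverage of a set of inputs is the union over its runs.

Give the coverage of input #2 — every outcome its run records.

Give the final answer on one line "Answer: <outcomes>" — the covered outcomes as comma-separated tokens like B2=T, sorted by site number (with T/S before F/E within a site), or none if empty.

Running input #2 (s=13, x=4), event by event:
  B1->F, B4->E, B3->T, B5->F, B7->E, B6->F, B8->T, B10->E, B9->T, B10->E
  B9->T, B10->E, B9->T, B10->S, B9->F, B11->F
deduplicating events, the covered set is: B1=F, B3=T, B4=E, B5=F, B6=F, B7=E, B8=T, B9=T, B9=F, B10=S, B10=E, B11=F

Answer: B1=F, B3=T, B4=E, B5=F, B6=F, B7=E, B8=T, B9=T, B9=F, B10=S, B10=E, B11=F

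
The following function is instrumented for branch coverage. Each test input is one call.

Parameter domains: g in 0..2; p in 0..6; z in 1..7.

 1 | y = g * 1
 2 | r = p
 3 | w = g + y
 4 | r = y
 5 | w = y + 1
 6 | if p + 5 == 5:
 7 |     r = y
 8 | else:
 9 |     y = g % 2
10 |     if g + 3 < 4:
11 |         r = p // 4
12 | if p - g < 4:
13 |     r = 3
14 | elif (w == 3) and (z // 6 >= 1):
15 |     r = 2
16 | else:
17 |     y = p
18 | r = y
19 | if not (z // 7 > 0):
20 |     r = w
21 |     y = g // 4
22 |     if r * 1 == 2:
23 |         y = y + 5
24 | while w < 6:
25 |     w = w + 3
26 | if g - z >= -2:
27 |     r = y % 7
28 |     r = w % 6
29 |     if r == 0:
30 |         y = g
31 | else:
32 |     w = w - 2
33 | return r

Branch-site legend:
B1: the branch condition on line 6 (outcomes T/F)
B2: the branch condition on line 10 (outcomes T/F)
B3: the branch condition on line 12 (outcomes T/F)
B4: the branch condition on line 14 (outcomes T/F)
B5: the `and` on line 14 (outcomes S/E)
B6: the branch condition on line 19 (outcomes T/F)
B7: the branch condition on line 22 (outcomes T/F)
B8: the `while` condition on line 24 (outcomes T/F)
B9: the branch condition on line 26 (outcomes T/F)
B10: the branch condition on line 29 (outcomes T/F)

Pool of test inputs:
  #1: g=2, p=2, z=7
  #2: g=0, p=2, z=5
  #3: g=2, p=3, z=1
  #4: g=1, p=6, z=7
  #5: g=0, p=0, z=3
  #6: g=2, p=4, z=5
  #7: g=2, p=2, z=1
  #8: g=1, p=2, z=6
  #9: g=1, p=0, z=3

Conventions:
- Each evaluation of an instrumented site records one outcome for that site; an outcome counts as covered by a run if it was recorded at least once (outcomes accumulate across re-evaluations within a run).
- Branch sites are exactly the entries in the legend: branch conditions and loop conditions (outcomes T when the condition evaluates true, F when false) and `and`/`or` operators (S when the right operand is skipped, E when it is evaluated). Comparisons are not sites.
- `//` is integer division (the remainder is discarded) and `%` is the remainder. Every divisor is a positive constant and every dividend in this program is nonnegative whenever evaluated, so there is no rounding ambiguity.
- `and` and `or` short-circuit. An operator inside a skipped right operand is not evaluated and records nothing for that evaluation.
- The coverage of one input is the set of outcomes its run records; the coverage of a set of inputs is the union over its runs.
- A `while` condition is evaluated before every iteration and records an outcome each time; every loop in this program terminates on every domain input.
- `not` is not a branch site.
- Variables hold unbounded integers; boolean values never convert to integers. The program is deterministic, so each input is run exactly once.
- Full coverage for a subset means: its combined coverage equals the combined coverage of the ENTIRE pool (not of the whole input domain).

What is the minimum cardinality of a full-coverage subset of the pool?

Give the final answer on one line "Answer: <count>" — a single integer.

#1 (g=2, p=2, z=7) -> B1->F, B2->F, B3->T, B6->F, B8->T, B8->F, B9->F; covered: B1=F, B2=F, B3=T, B6=F, B8=T, B8=F, B9=F
#2 (g=0, p=2, z=5) -> B1->F, B2->T, B3->T, B6->T, B7->F, B8->T, B8->T, B8->F, B9->F; covered: B1=F, B2=T, B3=T, B6=T, B7=F, B8=T, B8=F, B9=F
#3 (g=2, p=3, z=1) -> B1->F, B2->F, B3->T, B6->T, B7->F, B8->T, B8->F, B9->T, B10->T; covered: B1=F, B2=F, B3=T, B6=T, B7=F, B8=T, B8=F, B9=T, B10=T
#4 (g=1, p=6, z=7) -> B1->F, B2->F, B3->F, B5->S, B4->F, B6->F, B8->T, B8->T, B8->F, B9->F; covered: B1=F, B2=F, B3=F, B4=F, B5=S, B6=F, B8=T, B8=F, B9=F
#5 (g=0, p=0, z=3) -> B1->T, B3->T, B6->T, B7->F, B8->T, B8->T, B8->F, B9->F; covered: B1=T, B3=T, B6=T, B7=F, B8=T, B8=F, B9=F
#6 (g=2, p=4, z=5) -> B1->F, B2->F, B3->T, B6->T, B7->F, B8->T, B8->F, B9->F; covered: B1=F, B2=F, B3=T, B6=T, B7=F, B8=T, B8=F, B9=F
#7 (g=2, p=2, z=1) -> B1->F, B2->F, B3->T, B6->T, B7->F, B8->T, B8->F, B9->T, B10->T; covered: B1=F, B2=F, B3=T, B6=T, B7=F, B8=T, B8=F, B9=T, B10=T
#8 (g=1, p=2, z=6) -> B1->F, B2->F, B3->T, B6->T, B7->T, B8->T, B8->T, B8->F, B9->F; covered: B1=F, B2=F, B3=T, B6=T, B7=T, B8=T, B8=F, B9=F
#9 (g=1, p=0, z=3) -> B1->T, B3->T, B6->T, B7->T, B8->T, B8->T, B8->F, B9->T, B10->F; covered: B1=T, B3=T, B6=T, B7=T, B8=T, B8=F, B9=T, B10=F
the full pool covers 18 outcomes: B1=T, B1=F, B2=T, B2=F, B3=T, B3=F, B4=F, B5=S, B6=T, B6=F, B7=T, B7=F, B8=T, B8=F, B9=T, B9=F, B10=T, B10=F
size 1 is not enough: best union over all size-1 subsets is 9/18
size 2 is not enough: best union over all size-2 subsets is 15/18
size 3 is not enough: best union over all size-3 subsets is 17/18
size 4: inputs {2, 3, 4, 9} cover all 18 outcomes, and no lexicographically smaller subset of this size does

Answer: 4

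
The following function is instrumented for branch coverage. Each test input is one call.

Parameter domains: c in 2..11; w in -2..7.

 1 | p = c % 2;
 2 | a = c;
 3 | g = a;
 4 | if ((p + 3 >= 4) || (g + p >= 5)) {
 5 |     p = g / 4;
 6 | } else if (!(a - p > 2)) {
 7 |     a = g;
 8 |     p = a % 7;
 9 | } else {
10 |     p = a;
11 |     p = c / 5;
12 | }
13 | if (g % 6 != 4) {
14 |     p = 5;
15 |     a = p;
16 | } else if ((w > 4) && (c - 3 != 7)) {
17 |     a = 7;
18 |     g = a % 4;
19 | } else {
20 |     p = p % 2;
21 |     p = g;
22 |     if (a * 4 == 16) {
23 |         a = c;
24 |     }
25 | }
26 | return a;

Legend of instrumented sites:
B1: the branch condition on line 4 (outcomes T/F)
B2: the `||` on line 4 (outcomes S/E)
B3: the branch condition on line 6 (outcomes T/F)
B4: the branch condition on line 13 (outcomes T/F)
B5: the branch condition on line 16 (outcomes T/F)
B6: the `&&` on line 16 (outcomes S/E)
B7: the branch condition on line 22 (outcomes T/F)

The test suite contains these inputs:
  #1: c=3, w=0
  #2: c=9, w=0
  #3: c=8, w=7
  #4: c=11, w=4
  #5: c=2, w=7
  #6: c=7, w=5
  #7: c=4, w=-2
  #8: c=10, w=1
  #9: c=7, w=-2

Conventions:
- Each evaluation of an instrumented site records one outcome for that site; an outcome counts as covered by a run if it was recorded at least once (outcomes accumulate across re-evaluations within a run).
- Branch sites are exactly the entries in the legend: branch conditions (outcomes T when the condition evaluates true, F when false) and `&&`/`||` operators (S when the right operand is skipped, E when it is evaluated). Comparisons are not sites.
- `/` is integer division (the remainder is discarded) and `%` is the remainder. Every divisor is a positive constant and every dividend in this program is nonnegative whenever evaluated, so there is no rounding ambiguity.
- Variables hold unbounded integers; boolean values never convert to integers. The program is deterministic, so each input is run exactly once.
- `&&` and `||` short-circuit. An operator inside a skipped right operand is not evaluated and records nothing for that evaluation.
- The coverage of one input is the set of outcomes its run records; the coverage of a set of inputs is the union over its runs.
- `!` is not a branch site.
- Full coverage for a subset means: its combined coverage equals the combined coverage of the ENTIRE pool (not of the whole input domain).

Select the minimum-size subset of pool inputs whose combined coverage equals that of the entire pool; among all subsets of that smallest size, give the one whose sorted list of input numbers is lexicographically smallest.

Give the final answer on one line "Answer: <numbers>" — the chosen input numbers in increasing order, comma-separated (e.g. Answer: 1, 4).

test 1 (c=3, w=0) fires B2->S, B1->T, B4->T; hits B1=T, B2=S, B4=T
test 2 (c=9, w=0) fires B2->S, B1->T, B4->T; hits B1=T, B2=S, B4=T
test 3 (c=8, w=7) fires B2->E, B1->T, B4->T; hits B1=T, B2=E, B4=T
test 4 (c=11, w=4) fires B2->S, B1->T, B4->T; hits B1=T, B2=S, B4=T
test 5 (c=2, w=7) fires B2->E, B1->F, B3->T, B4->T; hits B1=F, B2=E, B3=T, B4=T
test 6 (c=7, w=5) fires B2->S, B1->T, B4->T; hits B1=T, B2=S, B4=T
test 7 (c=4, w=-2) fires B2->E, B1->F, B3->F, B4->F, B6->S, B5->F, B7->T; hits B1=F, B2=E, B3=F, B4=F, B5=F, B6=S, B7=T
test 8 (c=10, w=1) fires B2->E, B1->T, B4->F, B6->S, B5->F, B7->F; hits B1=T, B2=E, B4=F, B5=F, B6=S, B7=F
test 9 (c=7, w=-2) fires B2->S, B1->T, B4->T; hits B1=T, B2=S, B4=T
pool-wide coverage (12 outcomes): B1=T, B1=F, B2=S, B2=E, B3=T, B3=F, B4=T, B4=F, B5=F, B6=S, B7=T, B7=F
every size-1 subset falls short of the 12 outcomes (best: 7/12)
every size-2 subset falls short of the 12 outcomes (best: 10/12)
every size-3 subset falls short of the 12 outcomes (best: 11/12)
inputs {1, 5, 7, 8} (size 4) cover everything; no size-4 subset with a lexicographically smaller index list covers all 12

Answer: 1, 5, 7, 8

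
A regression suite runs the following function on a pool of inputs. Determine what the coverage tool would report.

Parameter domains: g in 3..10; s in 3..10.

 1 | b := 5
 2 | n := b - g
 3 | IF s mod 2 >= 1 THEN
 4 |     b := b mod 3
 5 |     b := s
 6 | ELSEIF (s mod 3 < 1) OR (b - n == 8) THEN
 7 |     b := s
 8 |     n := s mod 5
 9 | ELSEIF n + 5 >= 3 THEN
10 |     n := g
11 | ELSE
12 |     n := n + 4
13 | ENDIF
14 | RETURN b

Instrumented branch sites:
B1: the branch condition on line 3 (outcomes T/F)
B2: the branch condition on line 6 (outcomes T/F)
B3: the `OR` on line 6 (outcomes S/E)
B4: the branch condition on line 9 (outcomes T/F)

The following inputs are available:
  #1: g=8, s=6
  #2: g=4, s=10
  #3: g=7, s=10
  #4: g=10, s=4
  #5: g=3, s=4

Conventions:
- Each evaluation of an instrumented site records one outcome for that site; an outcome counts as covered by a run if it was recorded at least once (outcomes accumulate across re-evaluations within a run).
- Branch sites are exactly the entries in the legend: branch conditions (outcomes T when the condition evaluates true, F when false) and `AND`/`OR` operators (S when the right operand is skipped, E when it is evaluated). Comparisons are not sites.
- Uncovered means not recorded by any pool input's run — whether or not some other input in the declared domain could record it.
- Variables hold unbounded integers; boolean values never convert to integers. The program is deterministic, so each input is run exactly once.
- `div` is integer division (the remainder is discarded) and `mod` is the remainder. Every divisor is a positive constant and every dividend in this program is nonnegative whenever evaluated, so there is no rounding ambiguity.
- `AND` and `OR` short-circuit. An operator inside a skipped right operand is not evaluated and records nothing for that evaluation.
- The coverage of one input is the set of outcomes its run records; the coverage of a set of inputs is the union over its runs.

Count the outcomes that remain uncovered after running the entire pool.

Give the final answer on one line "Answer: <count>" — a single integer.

input #1, g=8, s=6: outcomes B1=F, B2=T, B3=S
input #2, g=4, s=10: outcomes B1=F, B2=F, B3=E, B4=T
input #3, g=7, s=10: outcomes B1=F, B2=F, B3=E, B4=T
input #4, g=10, s=4: outcomes B1=F, B2=F, B3=E, B4=F
input #5, g=3, s=4: outcomes B1=F, B2=F, B3=E, B4=T
union over the pool: B1=F, B2=T, B2=F, B3=S, B3=E, B4=T, B4=F
uncovered (1 of 8): B1=T

Answer: 1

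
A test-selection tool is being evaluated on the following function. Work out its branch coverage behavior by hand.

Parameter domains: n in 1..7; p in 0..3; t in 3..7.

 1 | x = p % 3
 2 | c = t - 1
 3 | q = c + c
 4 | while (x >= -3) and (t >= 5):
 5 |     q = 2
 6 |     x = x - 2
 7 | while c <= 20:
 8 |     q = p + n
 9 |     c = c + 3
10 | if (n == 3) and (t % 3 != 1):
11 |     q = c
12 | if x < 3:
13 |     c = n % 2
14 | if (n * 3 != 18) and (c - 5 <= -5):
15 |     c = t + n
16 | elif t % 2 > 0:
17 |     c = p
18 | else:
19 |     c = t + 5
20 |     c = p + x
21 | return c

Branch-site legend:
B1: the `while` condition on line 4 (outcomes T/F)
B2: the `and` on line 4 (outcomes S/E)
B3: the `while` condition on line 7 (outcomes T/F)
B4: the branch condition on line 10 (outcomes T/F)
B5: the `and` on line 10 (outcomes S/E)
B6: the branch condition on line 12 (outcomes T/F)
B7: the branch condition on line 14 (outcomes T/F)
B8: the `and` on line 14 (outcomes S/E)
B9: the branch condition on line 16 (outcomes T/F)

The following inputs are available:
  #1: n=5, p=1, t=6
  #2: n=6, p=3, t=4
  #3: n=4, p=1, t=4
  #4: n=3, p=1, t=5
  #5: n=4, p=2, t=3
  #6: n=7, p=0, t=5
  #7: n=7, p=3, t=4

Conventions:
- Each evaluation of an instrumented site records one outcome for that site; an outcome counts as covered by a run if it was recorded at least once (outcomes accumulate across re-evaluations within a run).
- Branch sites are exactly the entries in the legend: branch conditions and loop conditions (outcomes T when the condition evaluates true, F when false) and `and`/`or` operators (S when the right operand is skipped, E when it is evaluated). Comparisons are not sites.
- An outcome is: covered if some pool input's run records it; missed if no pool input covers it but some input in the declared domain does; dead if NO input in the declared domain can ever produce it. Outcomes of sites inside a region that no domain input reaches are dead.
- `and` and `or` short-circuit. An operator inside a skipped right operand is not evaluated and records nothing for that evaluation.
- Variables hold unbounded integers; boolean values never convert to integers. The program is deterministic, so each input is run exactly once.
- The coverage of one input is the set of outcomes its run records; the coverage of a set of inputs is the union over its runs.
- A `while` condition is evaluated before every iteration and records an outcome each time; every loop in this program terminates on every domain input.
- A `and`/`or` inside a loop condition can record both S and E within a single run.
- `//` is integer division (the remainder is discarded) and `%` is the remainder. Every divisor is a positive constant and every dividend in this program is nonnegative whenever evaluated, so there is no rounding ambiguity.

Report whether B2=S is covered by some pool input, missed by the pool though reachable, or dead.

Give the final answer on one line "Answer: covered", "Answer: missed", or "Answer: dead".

B2=S is recorded by pool input(s) 1, 4, 6 -> covered

Answer: covered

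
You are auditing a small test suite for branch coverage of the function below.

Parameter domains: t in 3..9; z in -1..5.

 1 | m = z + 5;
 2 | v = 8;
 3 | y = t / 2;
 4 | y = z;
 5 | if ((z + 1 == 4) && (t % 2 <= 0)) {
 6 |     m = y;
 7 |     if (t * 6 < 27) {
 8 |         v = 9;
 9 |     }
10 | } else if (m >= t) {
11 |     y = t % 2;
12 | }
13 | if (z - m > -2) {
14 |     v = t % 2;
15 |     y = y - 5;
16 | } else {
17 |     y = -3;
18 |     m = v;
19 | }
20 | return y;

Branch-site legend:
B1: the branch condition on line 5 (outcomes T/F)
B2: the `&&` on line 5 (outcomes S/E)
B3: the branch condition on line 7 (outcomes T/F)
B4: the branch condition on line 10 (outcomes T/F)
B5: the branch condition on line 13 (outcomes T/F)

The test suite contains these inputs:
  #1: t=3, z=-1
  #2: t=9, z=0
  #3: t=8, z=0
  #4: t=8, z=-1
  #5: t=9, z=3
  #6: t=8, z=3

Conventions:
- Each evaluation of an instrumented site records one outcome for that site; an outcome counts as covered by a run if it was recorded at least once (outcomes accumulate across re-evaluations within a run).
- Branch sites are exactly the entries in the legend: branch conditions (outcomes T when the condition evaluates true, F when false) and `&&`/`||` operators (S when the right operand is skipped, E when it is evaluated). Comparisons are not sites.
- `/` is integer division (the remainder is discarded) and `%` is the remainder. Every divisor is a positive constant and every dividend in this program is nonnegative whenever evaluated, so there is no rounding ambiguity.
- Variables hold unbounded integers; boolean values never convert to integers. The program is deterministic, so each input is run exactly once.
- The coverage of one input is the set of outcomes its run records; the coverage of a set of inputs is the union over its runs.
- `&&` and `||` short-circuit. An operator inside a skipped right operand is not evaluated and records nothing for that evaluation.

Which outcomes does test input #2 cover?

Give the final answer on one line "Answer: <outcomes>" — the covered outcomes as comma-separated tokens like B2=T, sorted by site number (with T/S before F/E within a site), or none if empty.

Event log for input #2 (t=9, z=0):
  B2->S, B1->F, B4->F, B5->F
distinct outcomes covered: B1=F, B2=S, B4=F, B5=F

Answer: B1=F, B2=S, B4=F, B5=F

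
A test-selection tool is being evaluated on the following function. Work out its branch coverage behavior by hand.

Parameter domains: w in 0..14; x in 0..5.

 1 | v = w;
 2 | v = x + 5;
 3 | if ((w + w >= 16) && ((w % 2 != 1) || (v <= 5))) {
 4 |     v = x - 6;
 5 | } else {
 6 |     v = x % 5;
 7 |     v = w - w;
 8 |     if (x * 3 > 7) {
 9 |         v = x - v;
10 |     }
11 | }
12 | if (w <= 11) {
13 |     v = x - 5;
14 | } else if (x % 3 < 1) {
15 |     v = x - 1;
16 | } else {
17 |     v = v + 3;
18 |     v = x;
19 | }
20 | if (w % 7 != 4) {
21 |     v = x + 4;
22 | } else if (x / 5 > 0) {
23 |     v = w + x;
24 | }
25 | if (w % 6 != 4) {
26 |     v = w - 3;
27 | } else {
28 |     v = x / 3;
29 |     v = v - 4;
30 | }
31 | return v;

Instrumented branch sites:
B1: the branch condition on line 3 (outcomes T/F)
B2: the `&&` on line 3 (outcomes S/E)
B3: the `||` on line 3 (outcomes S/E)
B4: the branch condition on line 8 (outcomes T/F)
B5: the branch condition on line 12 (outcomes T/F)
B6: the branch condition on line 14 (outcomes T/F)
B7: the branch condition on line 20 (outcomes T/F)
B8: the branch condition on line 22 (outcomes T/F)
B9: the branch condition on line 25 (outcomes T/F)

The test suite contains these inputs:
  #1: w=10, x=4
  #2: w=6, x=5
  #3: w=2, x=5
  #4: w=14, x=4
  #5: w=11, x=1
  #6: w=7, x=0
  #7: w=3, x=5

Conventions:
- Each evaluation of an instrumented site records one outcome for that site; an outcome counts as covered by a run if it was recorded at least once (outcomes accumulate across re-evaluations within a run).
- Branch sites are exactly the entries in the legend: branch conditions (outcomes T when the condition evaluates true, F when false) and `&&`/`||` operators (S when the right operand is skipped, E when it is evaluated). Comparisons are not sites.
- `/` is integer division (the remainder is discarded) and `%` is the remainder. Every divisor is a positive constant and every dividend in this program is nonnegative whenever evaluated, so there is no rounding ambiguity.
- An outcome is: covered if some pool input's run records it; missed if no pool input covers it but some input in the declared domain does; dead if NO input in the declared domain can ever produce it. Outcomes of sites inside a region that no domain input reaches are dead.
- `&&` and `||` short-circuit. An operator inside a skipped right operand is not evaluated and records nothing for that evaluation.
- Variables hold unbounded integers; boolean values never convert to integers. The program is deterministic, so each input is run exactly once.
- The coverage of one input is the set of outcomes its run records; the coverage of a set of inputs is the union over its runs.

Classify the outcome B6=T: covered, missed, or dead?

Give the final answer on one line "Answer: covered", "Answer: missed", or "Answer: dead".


no pool input records B6=T
but domain input (w=12, x=0) does record it -> reachable, so missed
Answer: missed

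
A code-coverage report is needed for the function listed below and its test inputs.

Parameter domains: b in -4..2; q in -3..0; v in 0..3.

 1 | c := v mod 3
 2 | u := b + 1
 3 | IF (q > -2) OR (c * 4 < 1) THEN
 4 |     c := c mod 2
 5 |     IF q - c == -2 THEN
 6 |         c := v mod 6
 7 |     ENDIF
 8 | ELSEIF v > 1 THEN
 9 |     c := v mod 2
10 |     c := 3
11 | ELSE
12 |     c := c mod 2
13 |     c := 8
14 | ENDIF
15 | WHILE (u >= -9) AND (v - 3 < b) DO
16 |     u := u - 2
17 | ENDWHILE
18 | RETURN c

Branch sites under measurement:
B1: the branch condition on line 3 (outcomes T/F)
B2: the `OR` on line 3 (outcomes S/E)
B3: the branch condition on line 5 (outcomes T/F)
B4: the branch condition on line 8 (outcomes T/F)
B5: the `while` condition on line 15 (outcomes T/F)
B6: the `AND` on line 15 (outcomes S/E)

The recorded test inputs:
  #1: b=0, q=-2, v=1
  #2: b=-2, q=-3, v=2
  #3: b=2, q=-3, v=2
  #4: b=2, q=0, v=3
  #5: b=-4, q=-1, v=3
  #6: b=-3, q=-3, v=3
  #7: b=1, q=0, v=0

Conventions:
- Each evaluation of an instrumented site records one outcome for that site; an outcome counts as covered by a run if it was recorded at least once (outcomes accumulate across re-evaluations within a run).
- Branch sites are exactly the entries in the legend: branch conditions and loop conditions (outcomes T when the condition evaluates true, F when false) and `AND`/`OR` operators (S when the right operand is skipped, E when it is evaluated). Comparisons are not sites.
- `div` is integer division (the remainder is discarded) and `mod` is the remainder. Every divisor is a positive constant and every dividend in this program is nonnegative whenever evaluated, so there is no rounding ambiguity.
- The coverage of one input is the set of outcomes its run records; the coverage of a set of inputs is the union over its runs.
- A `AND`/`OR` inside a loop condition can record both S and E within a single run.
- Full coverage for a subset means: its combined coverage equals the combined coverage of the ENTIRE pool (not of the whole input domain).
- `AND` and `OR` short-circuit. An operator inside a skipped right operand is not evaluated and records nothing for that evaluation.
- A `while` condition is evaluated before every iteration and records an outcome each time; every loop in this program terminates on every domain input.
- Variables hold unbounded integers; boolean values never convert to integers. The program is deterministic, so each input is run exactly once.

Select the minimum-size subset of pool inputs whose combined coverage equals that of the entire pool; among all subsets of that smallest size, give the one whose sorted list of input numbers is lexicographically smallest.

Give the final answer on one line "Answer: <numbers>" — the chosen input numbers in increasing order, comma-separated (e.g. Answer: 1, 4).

run #1 (b=0, q=-2, v=1) records B1=F, B2=E, B4=F, B5=T, B5=F, B6=S, B6=E
run #2 (b=-2, q=-3, v=2) records B1=F, B2=E, B4=T, B5=F, B6=E
run #3 (b=2, q=-3, v=2) records B1=F, B2=E, B4=T, B5=T, B5=F, B6=S, B6=E
run #4 (b=2, q=0, v=3) records B1=T, B2=S, B3=F, B5=T, B5=F, B6=S, B6=E
run #5 (b=-4, q=-1, v=3) records B1=T, B2=S, B3=F, B5=F, B6=E
run #6 (b=-3, q=-3, v=3) records B1=T, B2=E, B3=F, B5=F, B6=E
run #7 (b=1, q=0, v=0) records B1=T, B2=S, B3=F, B5=T, B5=F, B6=S, B6=E
the full pool covers 11 outcomes: B1=T, B1=F, B2=S, B2=E, B3=F, B4=T, B4=F, B5=T, B5=F, B6=S, B6=E
size 1 is not enough: best union over all size-1 subsets is 7/11
size 2 is not enough: best union over all size-2 subsets is 10/11
at size 3, {1, 2, 4} reaches all 11 outcomes; every lexicographically earlier size-3 subset fails

Answer: 1, 2, 4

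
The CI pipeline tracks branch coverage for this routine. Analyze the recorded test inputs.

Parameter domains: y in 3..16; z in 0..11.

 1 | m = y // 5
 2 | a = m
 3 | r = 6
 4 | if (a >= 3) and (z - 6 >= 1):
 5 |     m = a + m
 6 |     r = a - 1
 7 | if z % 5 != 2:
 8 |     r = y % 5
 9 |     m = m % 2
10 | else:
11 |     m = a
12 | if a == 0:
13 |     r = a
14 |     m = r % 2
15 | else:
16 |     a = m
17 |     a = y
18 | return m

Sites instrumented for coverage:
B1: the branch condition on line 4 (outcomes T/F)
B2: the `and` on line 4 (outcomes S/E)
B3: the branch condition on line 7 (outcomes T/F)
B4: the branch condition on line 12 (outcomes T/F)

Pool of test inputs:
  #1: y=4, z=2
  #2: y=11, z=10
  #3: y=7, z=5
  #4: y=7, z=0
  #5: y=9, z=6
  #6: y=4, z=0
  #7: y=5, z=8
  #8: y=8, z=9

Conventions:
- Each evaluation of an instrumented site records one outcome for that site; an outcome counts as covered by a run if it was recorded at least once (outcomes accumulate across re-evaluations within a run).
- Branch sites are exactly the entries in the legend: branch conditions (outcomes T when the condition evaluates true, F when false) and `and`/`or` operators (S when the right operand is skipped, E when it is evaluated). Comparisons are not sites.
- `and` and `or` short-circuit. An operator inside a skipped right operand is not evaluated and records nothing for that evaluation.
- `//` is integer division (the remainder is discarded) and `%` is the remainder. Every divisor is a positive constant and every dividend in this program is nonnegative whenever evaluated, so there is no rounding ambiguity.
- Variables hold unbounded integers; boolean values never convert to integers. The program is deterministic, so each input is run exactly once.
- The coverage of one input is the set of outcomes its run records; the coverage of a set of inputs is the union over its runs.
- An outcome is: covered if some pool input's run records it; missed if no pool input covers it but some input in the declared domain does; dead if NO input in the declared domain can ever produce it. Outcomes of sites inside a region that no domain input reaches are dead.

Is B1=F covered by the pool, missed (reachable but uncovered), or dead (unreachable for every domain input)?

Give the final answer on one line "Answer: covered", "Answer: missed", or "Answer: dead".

B1=F is recorded by pool input(s) 1, 2, 3, 4, 5, 6, 7, 8 -> covered

Answer: covered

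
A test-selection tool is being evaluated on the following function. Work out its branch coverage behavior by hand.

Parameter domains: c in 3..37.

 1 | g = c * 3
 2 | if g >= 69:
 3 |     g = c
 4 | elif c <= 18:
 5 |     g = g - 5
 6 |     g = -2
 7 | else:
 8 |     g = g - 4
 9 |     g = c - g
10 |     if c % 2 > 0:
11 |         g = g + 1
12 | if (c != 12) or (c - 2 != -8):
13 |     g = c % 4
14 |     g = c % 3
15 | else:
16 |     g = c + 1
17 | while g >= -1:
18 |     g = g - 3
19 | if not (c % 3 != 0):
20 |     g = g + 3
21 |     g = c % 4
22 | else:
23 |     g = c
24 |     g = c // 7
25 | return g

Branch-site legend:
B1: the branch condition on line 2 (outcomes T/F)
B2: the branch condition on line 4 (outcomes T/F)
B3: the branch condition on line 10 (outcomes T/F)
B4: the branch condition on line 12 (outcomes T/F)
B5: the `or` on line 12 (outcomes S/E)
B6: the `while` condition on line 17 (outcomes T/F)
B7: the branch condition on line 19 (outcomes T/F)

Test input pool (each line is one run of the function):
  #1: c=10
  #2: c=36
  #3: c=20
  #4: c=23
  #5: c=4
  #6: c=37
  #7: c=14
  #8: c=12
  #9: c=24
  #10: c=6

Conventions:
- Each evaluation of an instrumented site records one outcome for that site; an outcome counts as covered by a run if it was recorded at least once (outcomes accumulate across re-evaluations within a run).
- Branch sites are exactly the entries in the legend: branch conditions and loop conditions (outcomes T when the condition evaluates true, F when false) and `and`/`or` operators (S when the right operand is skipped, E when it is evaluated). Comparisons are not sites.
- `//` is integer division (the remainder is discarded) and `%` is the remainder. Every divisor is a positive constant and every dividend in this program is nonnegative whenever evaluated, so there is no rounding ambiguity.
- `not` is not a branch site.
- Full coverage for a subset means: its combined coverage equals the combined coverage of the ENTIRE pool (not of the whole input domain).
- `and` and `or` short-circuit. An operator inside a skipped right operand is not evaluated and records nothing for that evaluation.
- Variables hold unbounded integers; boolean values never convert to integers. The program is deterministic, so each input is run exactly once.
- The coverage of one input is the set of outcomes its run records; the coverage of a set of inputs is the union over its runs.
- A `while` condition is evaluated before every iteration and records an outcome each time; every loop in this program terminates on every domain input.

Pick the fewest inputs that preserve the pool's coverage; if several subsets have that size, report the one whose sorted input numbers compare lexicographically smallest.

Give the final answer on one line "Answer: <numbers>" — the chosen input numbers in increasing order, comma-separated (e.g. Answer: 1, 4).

run #1 (c=10) runs B1->F, B2->T, B5->S, B4->T, B6->T, B6->F, B7->F; records B1=F, B2=T, B4=T, B5=S, B6=T, B6=F, B7=F
run #2 (c=36) runs B1->T, B5->S, B4->T, B6->T, B6->F, B7->T; records B1=T, B4=T, B5=S, B6=T, B6=F, B7=T
run #3 (c=20) runs B1->F, B2->F, B3->F, B5->S, B4->T, B6->T, B6->T, B6->F, B7->F; records B1=F, B2=F, B3=F, B4=T, B5=S, B6=T, B6=F, B7=F
run #4 (c=23) runs B1->T, B5->S, B4->T, B6->T, B6->T, B6->F, B7->F; records B1=T, B4=T, B5=S, B6=T, B6=F, B7=F
run #5 (c=4) runs B1->F, B2->T, B5->S, B4->T, B6->T, B6->F, B7->F; records B1=F, B2=T, B4=T, B5=S, B6=T, B6=F, B7=F
run #6 (c=37) runs B1->T, B5->S, B4->T, B6->T, B6->F, B7->F; records B1=T, B4=T, B5=S, B6=T, B6=F, B7=F
run #7 (c=14) runs B1->F, B2->T, B5->S, B4->T, B6->T, B6->T, B6->F, B7->F; records B1=F, B2=T, B4=T, B5=S, B6=T, B6=F, B7=F
run #8 (c=12) runs B1->F, B2->T, B5->E, B4->T, B6->T, B6->F, B7->T; records B1=F, B2=T, B4=T, B5=E, B6=T, B6=F, B7=T
run #9 (c=24) runs B1->T, B5->S, B4->T, B6->T, B6->F, B7->T; records B1=T, B4=T, B5=S, B6=T, B6=F, B7=T
run #10 (c=6) runs B1->F, B2->T, B5->S, B4->T, B6->T, B6->F, B7->T; records B1=F, B2=T, B4=T, B5=S, B6=T, B6=F, B7=T
together the pool reaches 12 outcomes: B1=T, B1=F, B2=T, B2=F, B3=F, B4=T, B5=S, B5=E, B6=T, B6=F, B7=T, B7=F
every size-1 subset falls short of the 12 outcomes (best: 8/12)
every size-2 subset falls short of the 12 outcomes (best: 11/12)
the canonical winner is {2, 3, 8}: size 3, full 12-outcome coverage, earliest index list among size-3 covers

Answer: 2, 3, 8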